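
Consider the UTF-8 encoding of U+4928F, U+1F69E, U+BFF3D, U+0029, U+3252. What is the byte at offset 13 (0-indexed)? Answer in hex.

U+4928F → 4-byte form F1 89 8A 8F at offsets 0–3.
U+1F69E → 4-byte form F0 9F 9A 9E at offsets 4–7.
U+BFF3D → 4-byte form F2 BF BC BD at offsets 8–11.
U+0029 → 1-byte form 29 at offsets 12–12.
U+3252 → 3-byte form E3 89 92 at offsets 13–15.
Offset 13 falls in char 5's range; it's byte 1 of E3 89 92 = 0xE3.

0xE3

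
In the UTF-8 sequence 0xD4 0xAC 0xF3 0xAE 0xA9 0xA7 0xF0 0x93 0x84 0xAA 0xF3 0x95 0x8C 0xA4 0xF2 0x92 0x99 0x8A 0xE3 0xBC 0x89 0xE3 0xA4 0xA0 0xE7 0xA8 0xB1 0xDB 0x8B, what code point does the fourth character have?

U+D5324

Offset 0: leading byte 0xD4 = 11010100 → 2-byte char #1 = D4 AC.
Offset 2: leading byte 0xF3 = 11110011 → 4-byte char #2 = F3 AE A9 A7.
Offset 6: leading byte 0xF0 = 11110000 → 4-byte char #3 = F0 93 84 AA.
Offset 10: leading byte 0xF3 = 11110011 → 4-byte char #4 = F3 95 8C A4.
Leading byte 0xF3 = 11110011 matches 11110xxx → 4-byte sequence.
Byte 1: 0xF3 = 11110011, payload 011 (3 bits).
Byte 2: 0x95 = 10010101 (10xxxxxx ✓), payload 010101.
Byte 3: 0x8C = 10001100 (10xxxxxx ✓), payload 001100.
Byte 4: 0xA4 = 10100100 (10xxxxxx ✓), payload 100100.
Concatenate: 011010101001100100100 = 0xD5324 (21 bits → U+D5324).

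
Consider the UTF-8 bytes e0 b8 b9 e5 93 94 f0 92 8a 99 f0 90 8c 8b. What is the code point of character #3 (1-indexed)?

Offset 0: leading byte 0xE0 = 11100000 → 3-byte char #1 = E0 B8 B9.
Offset 3: leading byte 0xE5 = 11100101 → 3-byte char #2 = E5 93 94.
Offset 6: leading byte 0xF0 = 11110000 → 4-byte char #3 = F0 92 8A 99.
Leading byte 0xF0 = 11110000 matches 11110xxx → 4-byte sequence.
Byte 1: 0xF0 = 11110000, payload 000 (3 bits).
Byte 2: 0x92 = 10010010 (10xxxxxx ✓), payload 010010.
Byte 3: 0x8A = 10001010 (10xxxxxx ✓), payload 001010.
Byte 4: 0x99 = 10011001 (10xxxxxx ✓), payload 011001.
Concatenate: 000010010001010011001 = 0x12299 (21 bits → U+12299).

U+12299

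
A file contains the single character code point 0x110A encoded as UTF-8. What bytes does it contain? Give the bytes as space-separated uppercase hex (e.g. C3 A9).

E1 84 8A

U+110A = 0x110A = 4362 decimal. In range U+0800–U+FFFF → 3-byte form: 1110xxxx 10xxxxxx 10xxxxxx.
Binary (16 bits): 0001000100001010.
Split 4+6+6: 0001 | 000100 | 001010.
Byte 1: 11100001 = 0xE1.
Byte 2: 10000100 = 0x84.
Byte 3: 10001010 = 0x8A.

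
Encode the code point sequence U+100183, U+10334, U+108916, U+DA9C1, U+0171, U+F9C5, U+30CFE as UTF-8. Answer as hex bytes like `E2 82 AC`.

U+100183: 4-byte form → F4 80 86 83.
U+10334: 4-byte form → F0 90 8C B4.
U+108916: 4-byte form → F4 88 A4 96.
U+DA9C1: 4-byte form → F3 9A A7 81.
U+0171: 2-byte form → C5 B1.
U+F9C5: 3-byte form → EF A7 85.
U+30CFE: 4-byte form → F0 B0 B3 BE.
Concatenated (25 bytes): F4 80 86 83 F0 90 8C B4 F4 88 A4 96 F3 9A A7 81 C5 B1 EF A7 85 F0 B0 B3 BE.

F4 80 86 83 F0 90 8C B4 F4 88 A4 96 F3 9A A7 81 C5 B1 EF A7 85 F0 B0 B3 BE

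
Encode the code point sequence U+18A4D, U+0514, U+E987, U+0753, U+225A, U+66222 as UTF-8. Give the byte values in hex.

F0 98 A9 8D D4 94 EE A6 87 DD 93 E2 89 9A F1 A6 88 A2

U+18A4D: 4-byte form → F0 98 A9 8D.
U+0514: 2-byte form → D4 94.
U+E987: 3-byte form → EE A6 87.
U+0753: 2-byte form → DD 93.
U+225A: 3-byte form → E2 89 9A.
U+66222: 4-byte form → F1 A6 88 A2.
Concatenated (18 bytes): F0 98 A9 8D D4 94 EE A6 87 DD 93 E2 89 9A F1 A6 88 A2.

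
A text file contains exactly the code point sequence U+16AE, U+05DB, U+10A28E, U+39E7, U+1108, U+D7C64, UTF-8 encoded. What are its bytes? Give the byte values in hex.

E1 9A AE D7 9B F4 8A 8A 8E E3 A7 A7 E1 84 88 F3 97 B1 A4

U+16AE: 3-byte form → E1 9A AE.
U+05DB: 2-byte form → D7 9B.
U+10A28E: 4-byte form → F4 8A 8A 8E.
U+39E7: 3-byte form → E3 A7 A7.
U+1108: 3-byte form → E1 84 88.
U+D7C64: 4-byte form → F3 97 B1 A4.
Concatenated (19 bytes): E1 9A AE D7 9B F4 8A 8A 8E E3 A7 A7 E1 84 88 F3 97 B1 A4.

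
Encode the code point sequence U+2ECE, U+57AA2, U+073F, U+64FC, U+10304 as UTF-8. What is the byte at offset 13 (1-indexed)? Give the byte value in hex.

0xF0

1-indexed offset 13 is 0-indexed offset 12.
U+2ECE → 3-byte form E2 BB 8E at offsets 0–2.
U+57AA2 → 4-byte form F1 97 AA A2 at offsets 3–6.
U+073F → 2-byte form DC BF at offsets 7–8.
U+64FC → 3-byte form E6 93 BC at offsets 9–11.
U+10304 → 4-byte form F0 90 8C 84 at offsets 12–15.
Offset 12 falls in char 5's range; it's byte 1 of F0 90 8C 84 = 0xF0.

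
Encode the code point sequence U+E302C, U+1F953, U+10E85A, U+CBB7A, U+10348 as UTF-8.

F3 A3 80 AC F0 9F A5 93 F4 8E A1 9A F3 8B AD BA F0 90 8D 88

U+E302C: 4-byte form → F3 A3 80 AC.
U+1F953: 4-byte form → F0 9F A5 93.
U+10E85A: 4-byte form → F4 8E A1 9A.
U+CBB7A: 4-byte form → F3 8B AD BA.
U+10348: 4-byte form → F0 90 8D 88.
Concatenated (20 bytes): F3 A3 80 AC F0 9F A5 93 F4 8E A1 9A F3 8B AD BA F0 90 8D 88.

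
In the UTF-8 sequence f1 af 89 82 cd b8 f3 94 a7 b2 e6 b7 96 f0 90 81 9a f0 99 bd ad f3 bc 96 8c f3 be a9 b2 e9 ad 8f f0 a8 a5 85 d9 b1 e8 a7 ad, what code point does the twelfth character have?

Offset 0: leading byte 0xF1 = 11110001 → 4-byte char #1 = F1 AF 89 82.
Offset 4: leading byte 0xCD = 11001101 → 2-byte char #2 = CD B8.
Offset 6: leading byte 0xF3 = 11110011 → 4-byte char #3 = F3 94 A7 B2.
Offset 10: leading byte 0xE6 = 11100110 → 3-byte char #4 = E6 B7 96.
Offset 13: leading byte 0xF0 = 11110000 → 4-byte char #5 = F0 90 81 9A.
Offset 17: leading byte 0xF0 = 11110000 → 4-byte char #6 = F0 99 BD AD.
Offset 21: leading byte 0xF3 = 11110011 → 4-byte char #7 = F3 BC 96 8C.
Offset 25: leading byte 0xF3 = 11110011 → 4-byte char #8 = F3 BE A9 B2.
Offset 29: leading byte 0xE9 = 11101001 → 3-byte char #9 = E9 AD 8F.
Offset 32: leading byte 0xF0 = 11110000 → 4-byte char #10 = F0 A8 A5 85.
Offset 36: leading byte 0xD9 = 11011001 → 2-byte char #11 = D9 B1.
Offset 38: leading byte 0xE8 = 11101000 → 3-byte char #12 = E8 A7 AD.
Leading byte 0xE8 = 11101000 matches 1110xxxx → 3-byte sequence.
Byte 1: 0xE8 = 11101000, payload 1000 (4 bits).
Byte 2: 0xA7 = 10100111 (10xxxxxx ✓), payload 100111.
Byte 3: 0xAD = 10101101 (10xxxxxx ✓), payload 101101.
Concatenate: 1000100111101101 = 0x89ED (16 bits → U+89ED).

U+89ED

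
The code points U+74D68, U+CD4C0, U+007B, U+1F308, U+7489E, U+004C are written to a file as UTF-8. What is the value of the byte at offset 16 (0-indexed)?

0x9E

U+74D68 → 4-byte form F1 B4 B5 A8 at offsets 0–3.
U+CD4C0 → 4-byte form F3 8D 93 80 at offsets 4–7.
U+007B → 1-byte form 7B at offsets 8–8.
U+1F308 → 4-byte form F0 9F 8C 88 at offsets 9–12.
U+7489E → 4-byte form F1 B4 A2 9E at offsets 13–16.
Offset 16 falls in char 5's range; it's byte 4 of F1 B4 A2 9E = 0x9E.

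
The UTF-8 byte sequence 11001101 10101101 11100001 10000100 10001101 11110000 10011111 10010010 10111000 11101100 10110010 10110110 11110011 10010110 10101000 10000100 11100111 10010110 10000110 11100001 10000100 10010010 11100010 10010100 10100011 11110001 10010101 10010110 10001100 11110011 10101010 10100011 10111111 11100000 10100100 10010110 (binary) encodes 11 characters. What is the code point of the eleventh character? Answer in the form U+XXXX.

Offset 0: leading byte 0xCD = 11001101 → 2-byte char #1 = CD AD.
Offset 2: leading byte 0xE1 = 11100001 → 3-byte char #2 = E1 84 8D.
Offset 5: leading byte 0xF0 = 11110000 → 4-byte char #3 = F0 9F 92 B8.
Offset 9: leading byte 0xEC = 11101100 → 3-byte char #4 = EC B2 B6.
Offset 12: leading byte 0xF3 = 11110011 → 4-byte char #5 = F3 96 A8 84.
Offset 16: leading byte 0xE7 = 11100111 → 3-byte char #6 = E7 96 86.
Offset 19: leading byte 0xE1 = 11100001 → 3-byte char #7 = E1 84 92.
Offset 22: leading byte 0xE2 = 11100010 → 3-byte char #8 = E2 94 A3.
Offset 25: leading byte 0xF1 = 11110001 → 4-byte char #9 = F1 95 96 8C.
Offset 29: leading byte 0xF3 = 11110011 → 4-byte char #10 = F3 AA A3 BF.
Offset 33: leading byte 0xE0 = 11100000 → 3-byte char #11 = E0 A4 96.
Leading byte 0xE0 = 11100000 matches 1110xxxx → 3-byte sequence.
Byte 1: 0xE0 = 11100000, payload 0000 (4 bits).
Byte 2: 0xA4 = 10100100 (10xxxxxx ✓), payload 100100.
Byte 3: 0x96 = 10010110 (10xxxxxx ✓), payload 010110.
Concatenate: 0000100100010110 = 0x916 (16 bits → U+0916).

U+0916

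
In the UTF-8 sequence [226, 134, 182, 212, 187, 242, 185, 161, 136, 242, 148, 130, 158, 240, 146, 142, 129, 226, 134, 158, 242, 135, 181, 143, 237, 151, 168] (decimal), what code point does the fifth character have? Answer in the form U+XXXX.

Offset 0: leading byte 0xE2 = 11100010 → 3-byte char #1 = E2 86 B6.
Offset 3: leading byte 0xD4 = 11010100 → 2-byte char #2 = D4 BB.
Offset 5: leading byte 0xF2 = 11110010 → 4-byte char #3 = F2 B9 A1 88.
Offset 9: leading byte 0xF2 = 11110010 → 4-byte char #4 = F2 94 82 9E.
Offset 13: leading byte 0xF0 = 11110000 → 4-byte char #5 = F0 92 8E 81.
Leading byte 0xF0 = 11110000 matches 11110xxx → 4-byte sequence.
Byte 1: 0xF0 = 11110000, payload 000 (3 bits).
Byte 2: 0x92 = 10010010 (10xxxxxx ✓), payload 010010.
Byte 3: 0x8E = 10001110 (10xxxxxx ✓), payload 001110.
Byte 4: 0x81 = 10000001 (10xxxxxx ✓), payload 000001.
Concatenate: 000010010001110000001 = 0x12381 (21 bits → U+12381).

U+12381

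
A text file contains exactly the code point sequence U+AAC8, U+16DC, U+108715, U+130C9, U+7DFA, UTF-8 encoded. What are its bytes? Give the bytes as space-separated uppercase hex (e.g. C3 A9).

U+AAC8: 3-byte form → EA AB 88.
U+16DC: 3-byte form → E1 9B 9C.
U+108715: 4-byte form → F4 88 9C 95.
U+130C9: 4-byte form → F0 93 83 89.
U+7DFA: 3-byte form → E7 B7 BA.
Concatenated (17 bytes): EA AB 88 E1 9B 9C F4 88 9C 95 F0 93 83 89 E7 B7 BA.

EA AB 88 E1 9B 9C F4 88 9C 95 F0 93 83 89 E7 B7 BA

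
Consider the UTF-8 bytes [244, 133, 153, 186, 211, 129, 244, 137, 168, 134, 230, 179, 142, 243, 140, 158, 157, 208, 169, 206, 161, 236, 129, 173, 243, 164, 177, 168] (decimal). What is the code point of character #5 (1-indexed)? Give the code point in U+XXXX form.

Offset 0: leading byte 0xF4 = 11110100 → 4-byte char #1 = F4 85 99 BA.
Offset 4: leading byte 0xD3 = 11010011 → 2-byte char #2 = D3 81.
Offset 6: leading byte 0xF4 = 11110100 → 4-byte char #3 = F4 89 A8 86.
Offset 10: leading byte 0xE6 = 11100110 → 3-byte char #4 = E6 B3 8E.
Offset 13: leading byte 0xF3 = 11110011 → 4-byte char #5 = F3 8C 9E 9D.
Leading byte 0xF3 = 11110011 matches 11110xxx → 4-byte sequence.
Byte 1: 0xF3 = 11110011, payload 011 (3 bits).
Byte 2: 0x8C = 10001100 (10xxxxxx ✓), payload 001100.
Byte 3: 0x9E = 10011110 (10xxxxxx ✓), payload 011110.
Byte 4: 0x9D = 10011101 (10xxxxxx ✓), payload 011101.
Concatenate: 011001100011110011101 = 0xCC79D (21 bits → U+CC79D).

U+CC79D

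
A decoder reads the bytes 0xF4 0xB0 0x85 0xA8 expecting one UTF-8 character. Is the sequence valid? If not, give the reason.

invalid (encodes a value above U+10FFFF)

Leading byte 0xF4 = 11110100 → 4-byte form.
Payload = 0x130168, which exceeds U+10FFFF, the maximum Unicode code point. (Leading bytes F5–FF, or F4 followed by ≥ 0x90, are invalid.)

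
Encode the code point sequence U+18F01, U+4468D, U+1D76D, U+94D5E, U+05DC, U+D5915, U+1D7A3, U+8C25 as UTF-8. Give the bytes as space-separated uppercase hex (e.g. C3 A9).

F0 98 BC 81 F1 84 9A 8D F0 9D 9D AD F2 94 B5 9E D7 9C F3 95 A4 95 F0 9D 9E A3 E8 B0 A5

U+18F01: 4-byte form → F0 98 BC 81.
U+4468D: 4-byte form → F1 84 9A 8D.
U+1D76D: 4-byte form → F0 9D 9D AD.
U+94D5E: 4-byte form → F2 94 B5 9E.
U+05DC: 2-byte form → D7 9C.
U+D5915: 4-byte form → F3 95 A4 95.
U+1D7A3: 4-byte form → F0 9D 9E A3.
U+8C25: 3-byte form → E8 B0 A5.
Concatenated (29 bytes): F0 98 BC 81 F1 84 9A 8D F0 9D 9D AD F2 94 B5 9E D7 9C F3 95 A4 95 F0 9D 9E A3 E8 B0 A5.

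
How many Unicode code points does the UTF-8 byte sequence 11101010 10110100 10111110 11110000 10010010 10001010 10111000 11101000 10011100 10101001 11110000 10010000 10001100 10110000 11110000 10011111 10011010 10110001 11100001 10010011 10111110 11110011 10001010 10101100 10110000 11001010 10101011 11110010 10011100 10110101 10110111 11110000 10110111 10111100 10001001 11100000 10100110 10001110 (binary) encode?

Byte at offset 0: 0xEA = 11101010 → 3-byte char (#1). Advance 3.
Byte at offset 3: 0xF0 = 11110000 → 4-byte char (#2). Advance 4.
Byte at offset 7: 0xE8 = 11101000 → 3-byte char (#3). Advance 3.
Byte at offset 10: 0xF0 = 11110000 → 4-byte char (#4). Advance 4.
Byte at offset 14: 0xF0 = 11110000 → 4-byte char (#5). Advance 4.
Byte at offset 18: 0xE1 = 11100001 → 3-byte char (#6). Advance 3.
Byte at offset 21: 0xF3 = 11110011 → 4-byte char (#7). Advance 4.
Byte at offset 25: 0xCA = 11001010 → 2-byte char (#8). Advance 2.
Byte at offset 27: 0xF2 = 11110010 → 4-byte char (#9). Advance 4.
Byte at offset 31: 0xF0 = 11110000 → 4-byte char (#10). Advance 4.
Byte at offset 35: 0xE0 = 11100000 → 3-byte char (#11). Advance 3.
Reached end at offset 38 after 11 code points.

11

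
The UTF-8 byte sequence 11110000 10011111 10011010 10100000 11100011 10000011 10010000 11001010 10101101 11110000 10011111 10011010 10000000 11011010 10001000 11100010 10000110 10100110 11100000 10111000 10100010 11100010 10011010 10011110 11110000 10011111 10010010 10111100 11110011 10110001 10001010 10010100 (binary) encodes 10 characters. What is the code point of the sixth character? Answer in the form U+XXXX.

Offset 0: leading byte 0xF0 = 11110000 → 4-byte char #1 = F0 9F 9A A0.
Offset 4: leading byte 0xE3 = 11100011 → 3-byte char #2 = E3 83 90.
Offset 7: leading byte 0xCA = 11001010 → 2-byte char #3 = CA AD.
Offset 9: leading byte 0xF0 = 11110000 → 4-byte char #4 = F0 9F 9A 80.
Offset 13: leading byte 0xDA = 11011010 → 2-byte char #5 = DA 88.
Offset 15: leading byte 0xE2 = 11100010 → 3-byte char #6 = E2 86 A6.
Leading byte 0xE2 = 11100010 matches 1110xxxx → 3-byte sequence.
Byte 1: 0xE2 = 11100010, payload 0010 (4 bits).
Byte 2: 0x86 = 10000110 (10xxxxxx ✓), payload 000110.
Byte 3: 0xA6 = 10100110 (10xxxxxx ✓), payload 100110.
Concatenate: 0010000110100110 = 0x21A6 (16 bits → U+21A6).

U+21A6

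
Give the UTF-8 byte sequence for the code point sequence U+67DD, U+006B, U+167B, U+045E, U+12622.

U+67DD: 3-byte form → E6 9F 9D.
U+006B: 1-byte form → 6B.
U+167B: 3-byte form → E1 99 BB.
U+045E: 2-byte form → D1 9E.
U+12622: 4-byte form → F0 92 98 A2.
Concatenated (13 bytes): E6 9F 9D 6B E1 99 BB D1 9E F0 92 98 A2.

E6 9F 9D 6B E1 99 BB D1 9E F0 92 98 A2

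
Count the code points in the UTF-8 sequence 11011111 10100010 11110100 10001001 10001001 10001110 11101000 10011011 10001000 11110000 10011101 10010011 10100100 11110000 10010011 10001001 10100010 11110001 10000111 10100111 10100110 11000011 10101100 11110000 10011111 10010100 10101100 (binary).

Byte at offset 0: 0xDF = 11011111 → 2-byte char (#1). Advance 2.
Byte at offset 2: 0xF4 = 11110100 → 4-byte char (#2). Advance 4.
Byte at offset 6: 0xE8 = 11101000 → 3-byte char (#3). Advance 3.
Byte at offset 9: 0xF0 = 11110000 → 4-byte char (#4). Advance 4.
Byte at offset 13: 0xF0 = 11110000 → 4-byte char (#5). Advance 4.
Byte at offset 17: 0xF1 = 11110001 → 4-byte char (#6). Advance 4.
Byte at offset 21: 0xC3 = 11000011 → 2-byte char (#7). Advance 2.
Byte at offset 23: 0xF0 = 11110000 → 4-byte char (#8). Advance 4.
Reached end at offset 27 after 8 code points.

8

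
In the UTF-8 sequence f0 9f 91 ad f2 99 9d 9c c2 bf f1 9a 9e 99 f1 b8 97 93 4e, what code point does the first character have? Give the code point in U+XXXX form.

U+1F46D

Offset 0: leading byte 0xF0 = 11110000 → 4-byte char #1 = F0 9F 91 AD.
Leading byte 0xF0 = 11110000 matches 11110xxx → 4-byte sequence.
Byte 1: 0xF0 = 11110000, payload 000 (3 bits).
Byte 2: 0x9F = 10011111 (10xxxxxx ✓), payload 011111.
Byte 3: 0x91 = 10010001 (10xxxxxx ✓), payload 010001.
Byte 4: 0xAD = 10101101 (10xxxxxx ✓), payload 101101.
Concatenate: 000011111010001101101 = 0x1F46D (21 bits → U+1F46D).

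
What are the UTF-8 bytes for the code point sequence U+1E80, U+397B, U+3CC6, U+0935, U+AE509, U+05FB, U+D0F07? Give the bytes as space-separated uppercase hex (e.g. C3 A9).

E1 BA 80 E3 A5 BB E3 B3 86 E0 A4 B5 F2 AE 94 89 D7 BB F3 90 BC 87

U+1E80: 3-byte form → E1 BA 80.
U+397B: 3-byte form → E3 A5 BB.
U+3CC6: 3-byte form → E3 B3 86.
U+0935: 3-byte form → E0 A4 B5.
U+AE509: 4-byte form → F2 AE 94 89.
U+05FB: 2-byte form → D7 BB.
U+D0F07: 4-byte form → F3 90 BC 87.
Concatenated (22 bytes): E1 BA 80 E3 A5 BB E3 B3 86 E0 A4 B5 F2 AE 94 89 D7 BB F3 90 BC 87.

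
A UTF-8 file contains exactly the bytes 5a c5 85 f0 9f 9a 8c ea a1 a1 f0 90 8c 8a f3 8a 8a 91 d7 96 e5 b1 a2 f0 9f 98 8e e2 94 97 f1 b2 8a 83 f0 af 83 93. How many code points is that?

12

Byte at offset 0: 0x5A = 01011010 → 1-byte char (#1). Advance 1.
Byte at offset 1: 0xC5 = 11000101 → 2-byte char (#2). Advance 2.
Byte at offset 3: 0xF0 = 11110000 → 4-byte char (#3). Advance 4.
Byte at offset 7: 0xEA = 11101010 → 3-byte char (#4). Advance 3.
Byte at offset 10: 0xF0 = 11110000 → 4-byte char (#5). Advance 4.
Byte at offset 14: 0xF3 = 11110011 → 4-byte char (#6). Advance 4.
Byte at offset 18: 0xD7 = 11010111 → 2-byte char (#7). Advance 2.
Byte at offset 20: 0xE5 = 11100101 → 3-byte char (#8). Advance 3.
Byte at offset 23: 0xF0 = 11110000 → 4-byte char (#9). Advance 4.
Byte at offset 27: 0xE2 = 11100010 → 3-byte char (#10). Advance 3.
Byte at offset 30: 0xF1 = 11110001 → 4-byte char (#11). Advance 4.
Byte at offset 34: 0xF0 = 11110000 → 4-byte char (#12). Advance 4.
Reached end at offset 38 after 12 code points.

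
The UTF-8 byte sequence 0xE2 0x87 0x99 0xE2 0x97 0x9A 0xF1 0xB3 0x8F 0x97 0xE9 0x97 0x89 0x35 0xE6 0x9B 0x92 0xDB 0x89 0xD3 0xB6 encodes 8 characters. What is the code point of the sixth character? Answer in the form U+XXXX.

U+66D2

Offset 0: leading byte 0xE2 = 11100010 → 3-byte char #1 = E2 87 99.
Offset 3: leading byte 0xE2 = 11100010 → 3-byte char #2 = E2 97 9A.
Offset 6: leading byte 0xF1 = 11110001 → 4-byte char #3 = F1 B3 8F 97.
Offset 10: leading byte 0xE9 = 11101001 → 3-byte char #4 = E9 97 89.
Offset 13: leading byte 0x35 = 00110101 → 1-byte char #5 = 35.
Offset 14: leading byte 0xE6 = 11100110 → 3-byte char #6 = E6 9B 92.
Leading byte 0xE6 = 11100110 matches 1110xxxx → 3-byte sequence.
Byte 1: 0xE6 = 11100110, payload 0110 (4 bits).
Byte 2: 0x9B = 10011011 (10xxxxxx ✓), payload 011011.
Byte 3: 0x92 = 10010010 (10xxxxxx ✓), payload 010010.
Concatenate: 0110011011010010 = 0x66D2 (16 bits → U+66D2).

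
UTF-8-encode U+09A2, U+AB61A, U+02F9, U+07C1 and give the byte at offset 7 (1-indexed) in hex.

1-indexed offset 7 is 0-indexed offset 6.
U+09A2 → 3-byte form E0 A6 A2 at offsets 0–2.
U+AB61A → 4-byte form F2 AB 98 9A at offsets 3–6.
Offset 6 falls in char 2's range; it's byte 4 of F2 AB 98 9A = 0x9A.

0x9A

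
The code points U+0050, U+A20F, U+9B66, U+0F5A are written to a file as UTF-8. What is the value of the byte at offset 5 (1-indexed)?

1-indexed offset 5 is 0-indexed offset 4.
U+0050 → 1-byte form 50 at offsets 0–0.
U+A20F → 3-byte form EA 88 8F at offsets 1–3.
U+9B66 → 3-byte form E9 AD A6 at offsets 4–6.
Offset 4 falls in char 3's range; it's byte 1 of E9 AD A6 = 0xE9.

0xE9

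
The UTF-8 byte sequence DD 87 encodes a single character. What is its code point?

Leading byte 0xDD = 11011101 matches 110xxxxx → 2-byte sequence.
Byte 1: 0xDD = 11011101, payload 11101 (5 bits).
Byte 2: 0x87 = 10000111 (10xxxxxx ✓), payload 000111.
Concatenate: 11101000111 = 0x747 (11 bits → U+0747).

U+0747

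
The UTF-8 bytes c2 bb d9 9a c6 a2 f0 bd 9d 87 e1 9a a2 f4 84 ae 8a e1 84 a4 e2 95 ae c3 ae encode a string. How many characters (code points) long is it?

Byte at offset 0: 0xC2 = 11000010 → 2-byte char (#1). Advance 2.
Byte at offset 2: 0xD9 = 11011001 → 2-byte char (#2). Advance 2.
Byte at offset 4: 0xC6 = 11000110 → 2-byte char (#3). Advance 2.
Byte at offset 6: 0xF0 = 11110000 → 4-byte char (#4). Advance 4.
Byte at offset 10: 0xE1 = 11100001 → 3-byte char (#5). Advance 3.
Byte at offset 13: 0xF4 = 11110100 → 4-byte char (#6). Advance 4.
Byte at offset 17: 0xE1 = 11100001 → 3-byte char (#7). Advance 3.
Byte at offset 20: 0xE2 = 11100010 → 3-byte char (#8). Advance 3.
Byte at offset 23: 0xC3 = 11000011 → 2-byte char (#9). Advance 2.
Reached end at offset 25 after 9 code points.

9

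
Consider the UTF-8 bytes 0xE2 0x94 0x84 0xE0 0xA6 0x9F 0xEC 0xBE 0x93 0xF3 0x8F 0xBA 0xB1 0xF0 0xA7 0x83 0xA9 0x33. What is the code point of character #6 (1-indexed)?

U+0033

Offset 0: leading byte 0xE2 = 11100010 → 3-byte char #1 = E2 94 84.
Offset 3: leading byte 0xE0 = 11100000 → 3-byte char #2 = E0 A6 9F.
Offset 6: leading byte 0xEC = 11101100 → 3-byte char #3 = EC BE 93.
Offset 9: leading byte 0xF3 = 11110011 → 4-byte char #4 = F3 8F BA B1.
Offset 13: leading byte 0xF0 = 11110000 → 4-byte char #5 = F0 A7 83 A9.
Offset 17: leading byte 0x33 = 00110011 → 1-byte char #6 = 33.
Leading byte 0x33 = 00110011 matches 0xxxxxxx → 1-byte sequence.
Byte 1: 0x33 = 00110011, payload 0110011 (7 bits).
Concatenate: 0110011 = 0x33 (7 bits → U+0033).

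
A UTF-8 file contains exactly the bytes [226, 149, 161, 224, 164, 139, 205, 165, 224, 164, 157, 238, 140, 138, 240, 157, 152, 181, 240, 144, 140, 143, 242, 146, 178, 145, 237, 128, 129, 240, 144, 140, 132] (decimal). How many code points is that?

10

Byte at offset 0: 0xE2 = 11100010 → 3-byte char (#1). Advance 3.
Byte at offset 3: 0xE0 = 11100000 → 3-byte char (#2). Advance 3.
Byte at offset 6: 0xCD = 11001101 → 2-byte char (#3). Advance 2.
Byte at offset 8: 0xE0 = 11100000 → 3-byte char (#4). Advance 3.
Byte at offset 11: 0xEE = 11101110 → 3-byte char (#5). Advance 3.
Byte at offset 14: 0xF0 = 11110000 → 4-byte char (#6). Advance 4.
Byte at offset 18: 0xF0 = 11110000 → 4-byte char (#7). Advance 4.
Byte at offset 22: 0xF2 = 11110010 → 4-byte char (#8). Advance 4.
Byte at offset 26: 0xED = 11101101 → 3-byte char (#9). Advance 3.
Byte at offset 29: 0xF0 = 11110000 → 4-byte char (#10). Advance 4.
Reached end at offset 33 after 10 code points.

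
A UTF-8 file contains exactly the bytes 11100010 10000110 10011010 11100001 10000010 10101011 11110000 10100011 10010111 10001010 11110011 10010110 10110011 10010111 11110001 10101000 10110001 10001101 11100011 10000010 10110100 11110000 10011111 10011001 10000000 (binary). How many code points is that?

7

Byte at offset 0: 0xE2 = 11100010 → 3-byte char (#1). Advance 3.
Byte at offset 3: 0xE1 = 11100001 → 3-byte char (#2). Advance 3.
Byte at offset 6: 0xF0 = 11110000 → 4-byte char (#3). Advance 4.
Byte at offset 10: 0xF3 = 11110011 → 4-byte char (#4). Advance 4.
Byte at offset 14: 0xF1 = 11110001 → 4-byte char (#5). Advance 4.
Byte at offset 18: 0xE3 = 11100011 → 3-byte char (#6). Advance 3.
Byte at offset 21: 0xF0 = 11110000 → 4-byte char (#7). Advance 4.
Reached end at offset 25 after 7 code points.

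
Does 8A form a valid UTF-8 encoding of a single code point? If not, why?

Byte 0x8A = 10001010 has the form 10xxxxxx — a continuation byte — but there is no preceding leading byte.

invalid (continuation byte with no leading byte)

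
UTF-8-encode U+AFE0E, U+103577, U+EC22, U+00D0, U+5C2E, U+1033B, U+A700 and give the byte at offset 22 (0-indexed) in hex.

U+AFE0E → 4-byte form F2 AF B8 8E at offsets 0–3.
U+103577 → 4-byte form F4 83 95 B7 at offsets 4–7.
U+EC22 → 3-byte form EE B0 A2 at offsets 8–10.
U+00D0 → 2-byte form C3 90 at offsets 11–12.
U+5C2E → 3-byte form E5 B0 AE at offsets 13–15.
U+1033B → 4-byte form F0 90 8C BB at offsets 16–19.
U+A700 → 3-byte form EA 9C 80 at offsets 20–22.
Offset 22 falls in char 7's range; it's byte 3 of EA 9C 80 = 0x80.

0x80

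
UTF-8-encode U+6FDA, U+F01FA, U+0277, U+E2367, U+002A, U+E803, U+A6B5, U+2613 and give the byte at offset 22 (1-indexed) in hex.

1-indexed offset 22 is 0-indexed offset 21.
U+6FDA → 3-byte form E6 BF 9A at offsets 0–2.
U+F01FA → 4-byte form F3 B0 87 BA at offsets 3–6.
U+0277 → 2-byte form C9 B7 at offsets 7–8.
U+E2367 → 4-byte form F3 A2 8D A7 at offsets 9–12.
U+002A → 1-byte form 2A at offsets 13–13.
U+E803 → 3-byte form EE A0 83 at offsets 14–16.
U+A6B5 → 3-byte form EA 9A B5 at offsets 17–19.
U+2613 → 3-byte form E2 98 93 at offsets 20–22.
Offset 21 falls in char 8's range; it's byte 2 of E2 98 93 = 0x98.

0x98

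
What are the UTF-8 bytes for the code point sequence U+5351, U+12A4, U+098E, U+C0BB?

U+5351: 3-byte form → E5 8D 91.
U+12A4: 3-byte form → E1 8A A4.
U+098E: 3-byte form → E0 A6 8E.
U+C0BB: 3-byte form → EC 82 BB.
Concatenated (12 bytes): E5 8D 91 E1 8A A4 E0 A6 8E EC 82 BB.

E5 8D 91 E1 8A A4 E0 A6 8E EC 82 BB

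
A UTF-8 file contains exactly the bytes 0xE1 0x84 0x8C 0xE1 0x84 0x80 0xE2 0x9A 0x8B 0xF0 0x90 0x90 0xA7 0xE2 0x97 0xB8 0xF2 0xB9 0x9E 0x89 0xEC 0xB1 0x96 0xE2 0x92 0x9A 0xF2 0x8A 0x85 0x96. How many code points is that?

9

Byte at offset 0: 0xE1 = 11100001 → 3-byte char (#1). Advance 3.
Byte at offset 3: 0xE1 = 11100001 → 3-byte char (#2). Advance 3.
Byte at offset 6: 0xE2 = 11100010 → 3-byte char (#3). Advance 3.
Byte at offset 9: 0xF0 = 11110000 → 4-byte char (#4). Advance 4.
Byte at offset 13: 0xE2 = 11100010 → 3-byte char (#5). Advance 3.
Byte at offset 16: 0xF2 = 11110010 → 4-byte char (#6). Advance 4.
Byte at offset 20: 0xEC = 11101100 → 3-byte char (#7). Advance 3.
Byte at offset 23: 0xE2 = 11100010 → 3-byte char (#8). Advance 3.
Byte at offset 26: 0xF2 = 11110010 → 4-byte char (#9). Advance 4.
Reached end at offset 30 after 9 code points.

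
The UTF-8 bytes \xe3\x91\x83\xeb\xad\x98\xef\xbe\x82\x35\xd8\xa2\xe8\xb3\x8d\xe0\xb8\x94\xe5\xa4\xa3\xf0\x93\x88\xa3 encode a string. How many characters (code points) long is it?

9

Byte at offset 0: 0xE3 = 11100011 → 3-byte char (#1). Advance 3.
Byte at offset 3: 0xEB = 11101011 → 3-byte char (#2). Advance 3.
Byte at offset 6: 0xEF = 11101111 → 3-byte char (#3). Advance 3.
Byte at offset 9: 0x35 = 00110101 → 1-byte char (#4). Advance 1.
Byte at offset 10: 0xD8 = 11011000 → 2-byte char (#5). Advance 2.
Byte at offset 12: 0xE8 = 11101000 → 3-byte char (#6). Advance 3.
Byte at offset 15: 0xE0 = 11100000 → 3-byte char (#7). Advance 3.
Byte at offset 18: 0xE5 = 11100101 → 3-byte char (#8). Advance 3.
Byte at offset 21: 0xF0 = 11110000 → 4-byte char (#9). Advance 4.
Reached end at offset 25 after 9 code points.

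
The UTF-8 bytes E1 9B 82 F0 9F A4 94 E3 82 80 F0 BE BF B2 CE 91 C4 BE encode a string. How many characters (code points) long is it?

6

Byte at offset 0: 0xE1 = 11100001 → 3-byte char (#1). Advance 3.
Byte at offset 3: 0xF0 = 11110000 → 4-byte char (#2). Advance 4.
Byte at offset 7: 0xE3 = 11100011 → 3-byte char (#3). Advance 3.
Byte at offset 10: 0xF0 = 11110000 → 4-byte char (#4). Advance 4.
Byte at offset 14: 0xCE = 11001110 → 2-byte char (#5). Advance 2.
Byte at offset 16: 0xC4 = 11000100 → 2-byte char (#6). Advance 2.
Reached end at offset 18 after 6 code points.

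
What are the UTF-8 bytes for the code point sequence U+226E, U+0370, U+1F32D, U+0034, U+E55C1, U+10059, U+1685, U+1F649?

U+226E: 3-byte form → E2 89 AE.
U+0370: 2-byte form → CD B0.
U+1F32D: 4-byte form → F0 9F 8C AD.
U+0034: 1-byte form → 34.
U+E55C1: 4-byte form → F3 A5 97 81.
U+10059: 4-byte form → F0 90 81 99.
U+1685: 3-byte form → E1 9A 85.
U+1F649: 4-byte form → F0 9F 99 89.
Concatenated (25 bytes): E2 89 AE CD B0 F0 9F 8C AD 34 F3 A5 97 81 F0 90 81 99 E1 9A 85 F0 9F 99 89.

E2 89 AE CD B0 F0 9F 8C AD 34 F3 A5 97 81 F0 90 81 99 E1 9A 85 F0 9F 99 89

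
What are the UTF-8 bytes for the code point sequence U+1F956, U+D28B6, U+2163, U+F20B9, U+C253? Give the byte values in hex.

U+1F956: 4-byte form → F0 9F A5 96.
U+D28B6: 4-byte form → F3 92 A2 B6.
U+2163: 3-byte form → E2 85 A3.
U+F20B9: 4-byte form → F3 B2 82 B9.
U+C253: 3-byte form → EC 89 93.
Concatenated (18 bytes): F0 9F A5 96 F3 92 A2 B6 E2 85 A3 F3 B2 82 B9 EC 89 93.

F0 9F A5 96 F3 92 A2 B6 E2 85 A3 F3 B2 82 B9 EC 89 93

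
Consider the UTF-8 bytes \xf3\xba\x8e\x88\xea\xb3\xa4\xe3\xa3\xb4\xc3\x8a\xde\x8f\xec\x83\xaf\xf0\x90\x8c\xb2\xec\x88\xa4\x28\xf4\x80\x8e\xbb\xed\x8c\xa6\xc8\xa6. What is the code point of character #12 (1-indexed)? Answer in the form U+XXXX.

U+0226

Offset 0: leading byte 0xF3 = 11110011 → 4-byte char #1 = F3 BA 8E 88.
Offset 4: leading byte 0xEA = 11101010 → 3-byte char #2 = EA B3 A4.
Offset 7: leading byte 0xE3 = 11100011 → 3-byte char #3 = E3 A3 B4.
Offset 10: leading byte 0xC3 = 11000011 → 2-byte char #4 = C3 8A.
Offset 12: leading byte 0xDE = 11011110 → 2-byte char #5 = DE 8F.
Offset 14: leading byte 0xEC = 11101100 → 3-byte char #6 = EC 83 AF.
Offset 17: leading byte 0xF0 = 11110000 → 4-byte char #7 = F0 90 8C B2.
Offset 21: leading byte 0xEC = 11101100 → 3-byte char #8 = EC 88 A4.
Offset 24: leading byte 0x28 = 00101000 → 1-byte char #9 = 28.
Offset 25: leading byte 0xF4 = 11110100 → 4-byte char #10 = F4 80 8E BB.
Offset 29: leading byte 0xED = 11101101 → 3-byte char #11 = ED 8C A6.
Offset 32: leading byte 0xC8 = 11001000 → 2-byte char #12 = C8 A6.
Leading byte 0xC8 = 11001000 matches 110xxxxx → 2-byte sequence.
Byte 1: 0xC8 = 11001000, payload 01000 (5 bits).
Byte 2: 0xA6 = 10100110 (10xxxxxx ✓), payload 100110.
Concatenate: 01000100110 = 0x226 (11 bits → U+0226).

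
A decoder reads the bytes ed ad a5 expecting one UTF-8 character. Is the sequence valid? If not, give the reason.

Structurally a 3-byte sequence; payload = 0xDB65.
But 0xDB65 is in U+D800–U+DFFF, the surrogate range. Surrogates are not Unicode scalar values and are forbidden in UTF-8.

invalid (encodes a surrogate (U+D800–U+DFFF))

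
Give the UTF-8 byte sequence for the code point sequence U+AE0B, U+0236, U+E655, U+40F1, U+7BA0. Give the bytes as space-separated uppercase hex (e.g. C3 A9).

U+AE0B: 3-byte form → EA B8 8B.
U+0236: 2-byte form → C8 B6.
U+E655: 3-byte form → EE 99 95.
U+40F1: 3-byte form → E4 83 B1.
U+7BA0: 3-byte form → E7 AE A0.
Concatenated (14 bytes): EA B8 8B C8 B6 EE 99 95 E4 83 B1 E7 AE A0.

EA B8 8B C8 B6 EE 99 95 E4 83 B1 E7 AE A0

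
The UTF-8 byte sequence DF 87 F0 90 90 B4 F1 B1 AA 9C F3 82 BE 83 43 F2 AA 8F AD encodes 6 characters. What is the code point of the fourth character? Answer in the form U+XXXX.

Offset 0: leading byte 0xDF = 11011111 → 2-byte char #1 = DF 87.
Offset 2: leading byte 0xF0 = 11110000 → 4-byte char #2 = F0 90 90 B4.
Offset 6: leading byte 0xF1 = 11110001 → 4-byte char #3 = F1 B1 AA 9C.
Offset 10: leading byte 0xF3 = 11110011 → 4-byte char #4 = F3 82 BE 83.
Leading byte 0xF3 = 11110011 matches 11110xxx → 4-byte sequence.
Byte 1: 0xF3 = 11110011, payload 011 (3 bits).
Byte 2: 0x82 = 10000010 (10xxxxxx ✓), payload 000010.
Byte 3: 0xBE = 10111110 (10xxxxxx ✓), payload 111110.
Byte 4: 0x83 = 10000011 (10xxxxxx ✓), payload 000011.
Concatenate: 011000010111110000011 = 0xC2F83 (21 bits → U+C2F83).

U+C2F83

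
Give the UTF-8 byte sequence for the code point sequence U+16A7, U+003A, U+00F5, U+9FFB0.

U+16A7: 3-byte form → E1 9A A7.
U+003A: 1-byte form → 3A.
U+00F5: 2-byte form → C3 B5.
U+9FFB0: 4-byte form → F2 9F BE B0.
Concatenated (10 bytes): E1 9A A7 3A C3 B5 F2 9F BE B0.

E1 9A A7 3A C3 B5 F2 9F BE B0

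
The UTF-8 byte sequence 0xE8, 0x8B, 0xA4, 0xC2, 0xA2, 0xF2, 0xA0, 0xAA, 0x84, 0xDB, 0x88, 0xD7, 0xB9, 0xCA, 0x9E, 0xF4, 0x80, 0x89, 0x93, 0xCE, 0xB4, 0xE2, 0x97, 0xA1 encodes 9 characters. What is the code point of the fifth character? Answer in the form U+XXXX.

Offset 0: leading byte 0xE8 = 11101000 → 3-byte char #1 = E8 8B A4.
Offset 3: leading byte 0xC2 = 11000010 → 2-byte char #2 = C2 A2.
Offset 5: leading byte 0xF2 = 11110010 → 4-byte char #3 = F2 A0 AA 84.
Offset 9: leading byte 0xDB = 11011011 → 2-byte char #4 = DB 88.
Offset 11: leading byte 0xD7 = 11010111 → 2-byte char #5 = D7 B9.
Leading byte 0xD7 = 11010111 matches 110xxxxx → 2-byte sequence.
Byte 1: 0xD7 = 11010111, payload 10111 (5 bits).
Byte 2: 0xB9 = 10111001 (10xxxxxx ✓), payload 111001.
Concatenate: 10111111001 = 0x5F9 (11 bits → U+05F9).

U+05F9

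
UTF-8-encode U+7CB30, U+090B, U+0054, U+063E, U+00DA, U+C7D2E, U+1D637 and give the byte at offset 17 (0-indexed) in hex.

0x9D

U+7CB30 → 4-byte form F1 BC AC B0 at offsets 0–3.
U+090B → 3-byte form E0 A4 8B at offsets 4–6.
U+0054 → 1-byte form 54 at offsets 7–7.
U+063E → 2-byte form D8 BE at offsets 8–9.
U+00DA → 2-byte form C3 9A at offsets 10–11.
U+C7D2E → 4-byte form F3 87 B4 AE at offsets 12–15.
U+1D637 → 4-byte form F0 9D 98 B7 at offsets 16–19.
Offset 17 falls in char 7's range; it's byte 2 of F0 9D 98 B7 = 0x9D.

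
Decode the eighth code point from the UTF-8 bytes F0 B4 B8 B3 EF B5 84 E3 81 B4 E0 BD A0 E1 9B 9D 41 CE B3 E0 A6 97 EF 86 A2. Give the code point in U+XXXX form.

U+0997

Offset 0: leading byte 0xF0 = 11110000 → 4-byte char #1 = F0 B4 B8 B3.
Offset 4: leading byte 0xEF = 11101111 → 3-byte char #2 = EF B5 84.
Offset 7: leading byte 0xE3 = 11100011 → 3-byte char #3 = E3 81 B4.
Offset 10: leading byte 0xE0 = 11100000 → 3-byte char #4 = E0 BD A0.
Offset 13: leading byte 0xE1 = 11100001 → 3-byte char #5 = E1 9B 9D.
Offset 16: leading byte 0x41 = 01000001 → 1-byte char #6 = 41.
Offset 17: leading byte 0xCE = 11001110 → 2-byte char #7 = CE B3.
Offset 19: leading byte 0xE0 = 11100000 → 3-byte char #8 = E0 A6 97.
Leading byte 0xE0 = 11100000 matches 1110xxxx → 3-byte sequence.
Byte 1: 0xE0 = 11100000, payload 0000 (4 bits).
Byte 2: 0xA6 = 10100110 (10xxxxxx ✓), payload 100110.
Byte 3: 0x97 = 10010111 (10xxxxxx ✓), payload 010111.
Concatenate: 0000100110010111 = 0x997 (16 bits → U+0997).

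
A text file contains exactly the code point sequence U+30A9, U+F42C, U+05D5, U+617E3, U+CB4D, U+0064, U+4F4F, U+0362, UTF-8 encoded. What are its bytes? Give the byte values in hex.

U+30A9: 3-byte form → E3 82 A9.
U+F42C: 3-byte form → EF 90 AC.
U+05D5: 2-byte form → D7 95.
U+617E3: 4-byte form → F1 A1 9F A3.
U+CB4D: 3-byte form → EC AD 8D.
U+0064: 1-byte form → 64.
U+4F4F: 3-byte form → E4 BD 8F.
U+0362: 2-byte form → CD A2.
Concatenated (21 bytes): E3 82 A9 EF 90 AC D7 95 F1 A1 9F A3 EC AD 8D 64 E4 BD 8F CD A2.

E3 82 A9 EF 90 AC D7 95 F1 A1 9F A3 EC AD 8D 64 E4 BD 8F CD A2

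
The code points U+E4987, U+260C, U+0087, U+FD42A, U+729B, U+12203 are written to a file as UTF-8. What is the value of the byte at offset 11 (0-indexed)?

0x90

U+E4987 → 4-byte form F3 A4 A6 87 at offsets 0–3.
U+260C → 3-byte form E2 98 8C at offsets 4–6.
U+0087 → 2-byte form C2 87 at offsets 7–8.
U+FD42A → 4-byte form F3 BD 90 AA at offsets 9–12.
Offset 11 falls in char 4's range; it's byte 3 of F3 BD 90 AA = 0x90.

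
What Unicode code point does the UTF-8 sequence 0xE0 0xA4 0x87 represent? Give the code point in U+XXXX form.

U+0907

Leading byte 0xE0 = 11100000 matches 1110xxxx → 3-byte sequence.
Byte 1: 0xE0 = 11100000, payload 0000 (4 bits).
Byte 2: 0xA4 = 10100100 (10xxxxxx ✓), payload 100100.
Byte 3: 0x87 = 10000111 (10xxxxxx ✓), payload 000111.
Concatenate: 0000100100000111 = 0x907 (16 bits → U+0907).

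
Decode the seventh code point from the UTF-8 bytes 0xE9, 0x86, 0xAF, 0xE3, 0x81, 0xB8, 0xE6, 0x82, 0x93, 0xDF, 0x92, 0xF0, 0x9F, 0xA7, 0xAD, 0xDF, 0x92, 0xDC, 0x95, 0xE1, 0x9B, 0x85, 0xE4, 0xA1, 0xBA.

Offset 0: leading byte 0xE9 = 11101001 → 3-byte char #1 = E9 86 AF.
Offset 3: leading byte 0xE3 = 11100011 → 3-byte char #2 = E3 81 B8.
Offset 6: leading byte 0xE6 = 11100110 → 3-byte char #3 = E6 82 93.
Offset 9: leading byte 0xDF = 11011111 → 2-byte char #4 = DF 92.
Offset 11: leading byte 0xF0 = 11110000 → 4-byte char #5 = F0 9F A7 AD.
Offset 15: leading byte 0xDF = 11011111 → 2-byte char #6 = DF 92.
Offset 17: leading byte 0xDC = 11011100 → 2-byte char #7 = DC 95.
Leading byte 0xDC = 11011100 matches 110xxxxx → 2-byte sequence.
Byte 1: 0xDC = 11011100, payload 11100 (5 bits).
Byte 2: 0x95 = 10010101 (10xxxxxx ✓), payload 010101.
Concatenate: 11100010101 = 0x715 (11 bits → U+0715).

U+0715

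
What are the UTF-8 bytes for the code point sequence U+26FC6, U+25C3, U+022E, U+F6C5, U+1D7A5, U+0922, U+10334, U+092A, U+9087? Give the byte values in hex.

U+26FC6: 4-byte form → F0 A6 BF 86.
U+25C3: 3-byte form → E2 97 83.
U+022E: 2-byte form → C8 AE.
U+F6C5: 3-byte form → EF 9B 85.
U+1D7A5: 4-byte form → F0 9D 9E A5.
U+0922: 3-byte form → E0 A4 A2.
U+10334: 4-byte form → F0 90 8C B4.
U+092A: 3-byte form → E0 A4 AA.
U+9087: 3-byte form → E9 82 87.
Concatenated (29 bytes): F0 A6 BF 86 E2 97 83 C8 AE EF 9B 85 F0 9D 9E A5 E0 A4 A2 F0 90 8C B4 E0 A4 AA E9 82 87.

F0 A6 BF 86 E2 97 83 C8 AE EF 9B 85 F0 9D 9E A5 E0 A4 A2 F0 90 8C B4 E0 A4 AA E9 82 87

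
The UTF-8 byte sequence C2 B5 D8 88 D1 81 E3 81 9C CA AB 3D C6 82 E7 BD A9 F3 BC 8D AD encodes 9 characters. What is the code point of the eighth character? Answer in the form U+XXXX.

Offset 0: leading byte 0xC2 = 11000010 → 2-byte char #1 = C2 B5.
Offset 2: leading byte 0xD8 = 11011000 → 2-byte char #2 = D8 88.
Offset 4: leading byte 0xD1 = 11010001 → 2-byte char #3 = D1 81.
Offset 6: leading byte 0xE3 = 11100011 → 3-byte char #4 = E3 81 9C.
Offset 9: leading byte 0xCA = 11001010 → 2-byte char #5 = CA AB.
Offset 11: leading byte 0x3D = 00111101 → 1-byte char #6 = 3D.
Offset 12: leading byte 0xC6 = 11000110 → 2-byte char #7 = C6 82.
Offset 14: leading byte 0xE7 = 11100111 → 3-byte char #8 = E7 BD A9.
Leading byte 0xE7 = 11100111 matches 1110xxxx → 3-byte sequence.
Byte 1: 0xE7 = 11100111, payload 0111 (4 bits).
Byte 2: 0xBD = 10111101 (10xxxxxx ✓), payload 111101.
Byte 3: 0xA9 = 10101001 (10xxxxxx ✓), payload 101001.
Concatenate: 0111111101101001 = 0x7F69 (16 bits → U+7F69).

U+7F69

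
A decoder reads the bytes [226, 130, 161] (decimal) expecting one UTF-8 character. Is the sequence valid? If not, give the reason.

Leading byte 0xE2 = 11100010 → 3-byte form.
Continuation bytes 0x82=10000010, 0xA1=10100001 all match 10xxxxxx.
Decoded value 0x20A1 is ≥ 0x800 (shortest form) and not a surrogate.

valid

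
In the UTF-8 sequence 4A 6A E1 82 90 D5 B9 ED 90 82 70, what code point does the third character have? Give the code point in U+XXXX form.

U+1090

Offset 0: leading byte 0x4A = 01001010 → 1-byte char #1 = 4A.
Offset 1: leading byte 0x6A = 01101010 → 1-byte char #2 = 6A.
Offset 2: leading byte 0xE1 = 11100001 → 3-byte char #3 = E1 82 90.
Leading byte 0xE1 = 11100001 matches 1110xxxx → 3-byte sequence.
Byte 1: 0xE1 = 11100001, payload 0001 (4 bits).
Byte 2: 0x82 = 10000010 (10xxxxxx ✓), payload 000010.
Byte 3: 0x90 = 10010000 (10xxxxxx ✓), payload 010000.
Concatenate: 0001000010010000 = 0x1090 (16 bits → U+1090).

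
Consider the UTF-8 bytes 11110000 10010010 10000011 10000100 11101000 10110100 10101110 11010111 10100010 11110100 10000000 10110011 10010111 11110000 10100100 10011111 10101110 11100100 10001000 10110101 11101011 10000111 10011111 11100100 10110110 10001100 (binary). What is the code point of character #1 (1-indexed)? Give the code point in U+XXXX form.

U+120C4

Offset 0: leading byte 0xF0 = 11110000 → 4-byte char #1 = F0 92 83 84.
Leading byte 0xF0 = 11110000 matches 11110xxx → 4-byte sequence.
Byte 1: 0xF0 = 11110000, payload 000 (3 bits).
Byte 2: 0x92 = 10010010 (10xxxxxx ✓), payload 010010.
Byte 3: 0x83 = 10000011 (10xxxxxx ✓), payload 000011.
Byte 4: 0x84 = 10000100 (10xxxxxx ✓), payload 000100.
Concatenate: 000010010000011000100 = 0x120C4 (21 bits → U+120C4).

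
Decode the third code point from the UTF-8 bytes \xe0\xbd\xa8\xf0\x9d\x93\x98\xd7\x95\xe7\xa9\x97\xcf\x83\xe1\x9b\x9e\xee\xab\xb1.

Offset 0: leading byte 0xE0 = 11100000 → 3-byte char #1 = E0 BD A8.
Offset 3: leading byte 0xF0 = 11110000 → 4-byte char #2 = F0 9D 93 98.
Offset 7: leading byte 0xD7 = 11010111 → 2-byte char #3 = D7 95.
Leading byte 0xD7 = 11010111 matches 110xxxxx → 2-byte sequence.
Byte 1: 0xD7 = 11010111, payload 10111 (5 bits).
Byte 2: 0x95 = 10010101 (10xxxxxx ✓), payload 010101.
Concatenate: 10111010101 = 0x5D5 (11 bits → U+05D5).

U+05D5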